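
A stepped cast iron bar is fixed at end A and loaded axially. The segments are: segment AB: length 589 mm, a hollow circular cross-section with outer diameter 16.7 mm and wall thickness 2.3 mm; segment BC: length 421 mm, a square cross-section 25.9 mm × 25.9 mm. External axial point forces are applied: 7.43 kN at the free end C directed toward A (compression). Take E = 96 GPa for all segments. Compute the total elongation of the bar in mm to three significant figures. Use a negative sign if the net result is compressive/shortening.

-0.487 mm

Internal axial forces (sectioning from the free end, tension +): N_BC = -7.43 kN, N_AB = -7.43 kN.
A_AB = 104 mm².
A_BC = 670.8 mm².
δ_AB = -7430·589/(104·96000) = -0.4381 mm
δ_BC = -7430·421/(670.8·96000) = -0.04857 mm
δ = Σδ_i = -0.4867 mm.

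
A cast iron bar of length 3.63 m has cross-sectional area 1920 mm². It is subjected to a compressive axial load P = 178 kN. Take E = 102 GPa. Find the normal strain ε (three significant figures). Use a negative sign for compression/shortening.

-9.09e-04

σ = N/A = -92.71 MPa; ε = σ/E = -92.71/102000 = -9.089e-04.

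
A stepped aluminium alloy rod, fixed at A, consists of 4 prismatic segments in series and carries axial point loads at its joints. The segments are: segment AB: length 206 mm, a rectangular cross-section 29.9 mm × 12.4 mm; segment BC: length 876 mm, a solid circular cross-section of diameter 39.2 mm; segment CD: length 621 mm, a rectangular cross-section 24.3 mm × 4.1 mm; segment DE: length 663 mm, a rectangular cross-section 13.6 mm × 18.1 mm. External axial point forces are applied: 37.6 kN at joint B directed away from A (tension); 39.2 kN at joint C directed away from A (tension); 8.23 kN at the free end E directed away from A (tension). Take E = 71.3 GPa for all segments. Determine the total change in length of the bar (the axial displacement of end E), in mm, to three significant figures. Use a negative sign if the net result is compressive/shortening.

2.18 mm

Internal axial forces (sectioning from the free end, tension +): N_DE = 8.23 kN, N_CD = 8.23 kN, N_BC = 47.43 kN, N_AB = 85.03 kN.
A_AB = 370.8 mm².
A_BC = 1207 mm².
A_CD = 99.63 mm².
A_DE = 246.2 mm².
δ_AB = 85030·206/(370.8·71300) = 0.6626 mm
δ_BC = 47430·876/(1207·71300) = 0.4828 mm
δ_CD = 8230·621/(99.63·71300) = 0.7195 mm
δ_DE = 8230·663/(246.2·71300) = 0.3109 mm
δ = Σδ_i = 2.176 mm.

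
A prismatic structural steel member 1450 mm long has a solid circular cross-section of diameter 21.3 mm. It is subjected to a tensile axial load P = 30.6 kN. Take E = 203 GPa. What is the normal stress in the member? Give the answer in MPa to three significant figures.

A = 356.3 mm².
σ = N/A = 30600/356.3 = 85.88 MPa.

85.9 MPa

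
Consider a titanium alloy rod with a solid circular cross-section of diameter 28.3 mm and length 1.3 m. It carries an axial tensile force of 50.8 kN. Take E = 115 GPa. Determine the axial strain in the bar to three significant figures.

A = 629 mm².
σ = N/A = 80.76 MPa; ε = σ/E = 80.76/115000 = 7.023e-04.

7.02e-04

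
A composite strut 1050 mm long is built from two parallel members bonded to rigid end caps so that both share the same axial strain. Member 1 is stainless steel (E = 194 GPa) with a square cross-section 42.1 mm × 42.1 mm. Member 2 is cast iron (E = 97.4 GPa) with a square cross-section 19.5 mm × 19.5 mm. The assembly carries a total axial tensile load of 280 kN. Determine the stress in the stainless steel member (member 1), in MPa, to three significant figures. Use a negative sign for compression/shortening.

143 MPa

A_1 = 1772 mm².
A_2 = 380.2 mm².
Equal strain + equilibrium ⇒ each member carries load in proportion to AE: A₁E₁ = 343800000 N, A₂E₂ = 37040000 N, ΣAE = 380900000 N.
σ₁ = P·E₁/ΣAE = 280000·194000/380900000 = 142.6 MPa.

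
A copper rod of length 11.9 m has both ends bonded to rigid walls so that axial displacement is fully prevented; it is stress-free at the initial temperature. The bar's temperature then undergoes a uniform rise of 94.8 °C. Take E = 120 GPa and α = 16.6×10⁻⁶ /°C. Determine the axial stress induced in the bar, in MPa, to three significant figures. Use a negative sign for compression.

-189 MPa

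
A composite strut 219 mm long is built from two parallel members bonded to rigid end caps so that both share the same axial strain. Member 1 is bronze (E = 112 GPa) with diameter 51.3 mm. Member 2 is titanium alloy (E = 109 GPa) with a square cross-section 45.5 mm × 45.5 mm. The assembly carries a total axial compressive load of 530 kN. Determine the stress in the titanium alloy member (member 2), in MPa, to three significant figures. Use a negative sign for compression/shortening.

A_1 = 2067 mm².
A_2 = 2070 mm².
Equal strain + equilibrium ⇒ each member carries load in proportion to AE: A₁E₁ = 231500000 N, A₂E₂ = 225700000 N, ΣAE = 457200000 N.
σ₂ = P·E₂/ΣAE = -530000·109000/457200000 = -126.4 MPa.

-126 MPa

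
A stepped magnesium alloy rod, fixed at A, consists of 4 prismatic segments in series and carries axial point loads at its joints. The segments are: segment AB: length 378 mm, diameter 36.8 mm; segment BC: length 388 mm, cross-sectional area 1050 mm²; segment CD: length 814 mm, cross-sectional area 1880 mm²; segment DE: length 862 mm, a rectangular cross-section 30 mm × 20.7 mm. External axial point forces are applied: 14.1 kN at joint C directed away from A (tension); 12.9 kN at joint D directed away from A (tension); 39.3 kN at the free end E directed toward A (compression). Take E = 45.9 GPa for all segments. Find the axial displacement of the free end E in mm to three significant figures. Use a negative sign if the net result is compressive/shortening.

Internal axial forces (sectioning from the free end, tension +): N_DE = -39.3 kN, N_CD = -26.4 kN, N_BC = -12.3 kN, N_AB = -12.3 kN.
A_AB = 1064 mm².
A_DE = 621 mm².
δ_AB = -12300·378/(1064·45900) = -0.09524 mm
δ_BC = -12300·388/(1050·45900) = -0.09902 mm
δ_CD = -26400·814/(1880·45900) = -0.249 mm
δ_DE = -39300·862/(621·45900) = -1.188 mm
δ = Σδ_i = -1.632 mm.

-1.63 mm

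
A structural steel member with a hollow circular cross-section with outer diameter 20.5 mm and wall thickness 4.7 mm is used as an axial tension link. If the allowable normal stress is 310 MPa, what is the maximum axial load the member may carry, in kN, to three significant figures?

72.3 kN

A = 233.3 mm².
P_max = σ_allow · A = 310 · 233.3 = 72320 N = 72.32 kN.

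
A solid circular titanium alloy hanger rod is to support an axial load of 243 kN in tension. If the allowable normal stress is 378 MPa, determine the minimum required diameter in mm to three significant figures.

Required area A ≥ P/σ_allow = 243000/378 = 642.9 mm².
For a solid circular section, d ≥ √(4A/π) = 28.61 mm.

28.6 mm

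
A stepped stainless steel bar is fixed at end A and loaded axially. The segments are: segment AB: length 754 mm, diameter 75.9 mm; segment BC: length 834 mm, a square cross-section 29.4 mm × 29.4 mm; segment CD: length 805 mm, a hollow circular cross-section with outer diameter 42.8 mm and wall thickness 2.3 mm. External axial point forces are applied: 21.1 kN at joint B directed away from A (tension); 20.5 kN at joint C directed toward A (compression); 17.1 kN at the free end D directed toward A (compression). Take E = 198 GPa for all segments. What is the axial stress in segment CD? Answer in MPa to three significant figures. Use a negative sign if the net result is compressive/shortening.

Internal axial forces (sectioning from the free end, tension +): N_CD = -17.1 kN, N_BC = -37.6 kN, N_AB = -16.5 kN.
A_CD = 292.6 mm².
σ_CD = N_CD/A_CD = -17100/292.6 = -58.43 MPa.

-58.4 MPa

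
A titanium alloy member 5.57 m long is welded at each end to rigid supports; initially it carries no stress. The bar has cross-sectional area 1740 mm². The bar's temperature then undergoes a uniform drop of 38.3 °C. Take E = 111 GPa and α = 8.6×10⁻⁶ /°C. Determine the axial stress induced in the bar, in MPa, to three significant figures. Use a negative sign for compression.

36.6 MPa

Free thermal expansion αLΔT = 8.6e-6 · 5570 · -38.3 = -1.835 mm.
The walls impose strain ε = −(-1.835)/5570 = 3.2938e-04; σ = Eε = 111000 · 3.2938e-04 = 36.56 MPa.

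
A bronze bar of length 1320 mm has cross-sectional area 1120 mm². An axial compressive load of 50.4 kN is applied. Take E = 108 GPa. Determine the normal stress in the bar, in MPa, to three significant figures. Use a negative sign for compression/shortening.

-45.0 MPa

σ = N/A = -50400/1120 = -45 MPa.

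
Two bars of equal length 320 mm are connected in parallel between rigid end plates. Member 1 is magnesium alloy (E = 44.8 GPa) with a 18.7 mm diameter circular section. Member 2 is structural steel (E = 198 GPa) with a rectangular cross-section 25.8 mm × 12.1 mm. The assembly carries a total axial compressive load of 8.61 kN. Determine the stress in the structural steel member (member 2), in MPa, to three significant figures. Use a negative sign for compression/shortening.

-23.0 MPa

A_1 = 274.6 mm².
A_2 = 312.2 mm².
Equal strain + equilibrium ⇒ each member carries load in proportion to AE: A₁E₁ = 12300000 N, A₂E₂ = 61810000 N, ΣAE = 74120000 N.
σ₂ = P·E₂/ΣAE = -8610·198000/74120000 = -23 MPa.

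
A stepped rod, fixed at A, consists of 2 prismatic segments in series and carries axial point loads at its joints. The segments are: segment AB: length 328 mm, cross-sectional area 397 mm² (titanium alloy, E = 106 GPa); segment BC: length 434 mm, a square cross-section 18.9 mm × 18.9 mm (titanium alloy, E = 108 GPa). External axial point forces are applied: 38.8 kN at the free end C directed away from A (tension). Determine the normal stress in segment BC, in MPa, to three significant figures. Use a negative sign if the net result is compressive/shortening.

109 MPa

Internal axial forces (sectioning from the free end, tension +): N_BC = 38.8 kN, N_AB = 38.8 kN.
A_BC = 357.2 mm².
σ_BC = N_BC/A_BC = 38800/357.2 = 108.6 MPa.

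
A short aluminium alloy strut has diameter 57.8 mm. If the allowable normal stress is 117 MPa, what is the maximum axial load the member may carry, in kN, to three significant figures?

307 kN

A = 2624 mm².
P_max = σ_allow · A = 117 · 2624 = 307000 N = 307 kN.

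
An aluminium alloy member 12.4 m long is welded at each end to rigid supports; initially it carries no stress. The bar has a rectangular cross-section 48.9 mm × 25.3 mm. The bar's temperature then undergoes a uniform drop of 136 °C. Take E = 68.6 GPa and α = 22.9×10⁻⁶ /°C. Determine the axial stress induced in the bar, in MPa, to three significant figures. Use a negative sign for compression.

Free thermal expansion αLΔT = 22.9e-6 · 12400 · -136 = -38.62 mm.
The walls impose strain ε = −(-38.62)/12400 = 3.1144e-03; σ = Eε = 68600 · 3.1144e-03 = 213.6 MPa.

214 MPa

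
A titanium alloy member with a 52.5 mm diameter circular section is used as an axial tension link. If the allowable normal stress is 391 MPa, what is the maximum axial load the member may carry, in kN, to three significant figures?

846 kN

A = 2165 mm².
P_max = σ_allow · A = 391 · 2165 = 846400 N = 846.4 kN.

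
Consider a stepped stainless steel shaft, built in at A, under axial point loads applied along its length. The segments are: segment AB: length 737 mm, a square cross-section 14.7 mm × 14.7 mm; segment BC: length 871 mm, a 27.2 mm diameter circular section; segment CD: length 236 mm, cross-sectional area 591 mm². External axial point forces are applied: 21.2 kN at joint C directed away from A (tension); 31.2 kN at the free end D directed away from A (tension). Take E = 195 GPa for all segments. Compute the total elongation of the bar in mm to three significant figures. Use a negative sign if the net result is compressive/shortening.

Internal axial forces (sectioning from the free end, tension +): N_CD = 31.2 kN, N_BC = 52.4 kN, N_AB = 52.4 kN.
A_AB = 216.1 mm².
A_BC = 581.1 mm².
δ_AB = 52400·737/(216.1·195000) = 0.9165 mm
δ_BC = 52400·871/(581.1·195000) = 0.4028 mm
δ_CD = 31200·236/(591·195000) = 0.06389 mm
δ = Σδ_i = 1.383 mm.

1.38 mm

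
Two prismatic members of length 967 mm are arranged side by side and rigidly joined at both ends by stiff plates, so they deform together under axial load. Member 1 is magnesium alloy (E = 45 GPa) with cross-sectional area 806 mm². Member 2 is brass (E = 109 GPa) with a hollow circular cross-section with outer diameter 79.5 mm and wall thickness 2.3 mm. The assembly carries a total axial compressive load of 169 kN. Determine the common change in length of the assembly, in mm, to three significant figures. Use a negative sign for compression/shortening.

-1.68 mm

A_2 = 557.8 mm².
Equal strain + equilibrium ⇒ each member carries load in proportion to AE: A₁E₁ = 36270000 N, A₂E₂ = 60800000 N, ΣAE = 97070000 N.
δ = PL/ΣAE = -169000·967/97070000 = -1.684 mm.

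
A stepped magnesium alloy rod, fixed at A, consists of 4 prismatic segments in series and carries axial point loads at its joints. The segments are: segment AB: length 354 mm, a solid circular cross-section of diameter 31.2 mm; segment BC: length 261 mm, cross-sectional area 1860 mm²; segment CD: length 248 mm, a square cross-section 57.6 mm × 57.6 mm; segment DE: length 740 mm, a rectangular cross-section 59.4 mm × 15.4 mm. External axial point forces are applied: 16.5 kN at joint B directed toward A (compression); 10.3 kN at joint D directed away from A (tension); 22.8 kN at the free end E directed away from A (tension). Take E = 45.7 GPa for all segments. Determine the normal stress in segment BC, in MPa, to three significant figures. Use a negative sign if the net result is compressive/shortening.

17.8 MPa

Internal axial forces (sectioning from the free end, tension +): N_DE = 22.8 kN, N_CD = 33.1 kN, N_BC = 33.1 kN, N_AB = 16.6 kN.
σ_BC = N_BC/A_BC = 33100/1860 = 17.8 MPa.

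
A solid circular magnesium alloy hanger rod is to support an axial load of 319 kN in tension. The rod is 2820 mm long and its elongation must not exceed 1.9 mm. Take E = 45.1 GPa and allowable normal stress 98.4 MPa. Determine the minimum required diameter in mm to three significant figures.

Required area A ≥ P/σ_allow = 319000/98.4 = 3242 mm².
For a solid circular section, d ≥ √(4A/π) = 64.25 mm.
Elongation limit: A ≥ PL/(Eδ_allow) = 319000·2820/(45100·1.9) = 10500 mm² ⇒ d ≥ 115.6 mm.
The elongation limit governs.

116 mm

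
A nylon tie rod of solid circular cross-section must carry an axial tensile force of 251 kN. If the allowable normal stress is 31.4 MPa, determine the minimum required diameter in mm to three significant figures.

Required area A ≥ P/σ_allow = 251000/31.4 = 7994 mm².
For a solid circular section, d ≥ √(4A/π) = 100.9 mm.

101 mm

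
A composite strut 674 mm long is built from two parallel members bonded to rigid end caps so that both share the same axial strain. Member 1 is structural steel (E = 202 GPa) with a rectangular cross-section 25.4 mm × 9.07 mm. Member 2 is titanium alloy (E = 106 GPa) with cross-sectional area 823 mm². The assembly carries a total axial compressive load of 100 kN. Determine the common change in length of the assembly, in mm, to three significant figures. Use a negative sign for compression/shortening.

-0.504 mm

A_1 = 230.4 mm².
Equal strain + equilibrium ⇒ each member carries load in proportion to AE: A₁E₁ = 46540000 N, A₂E₂ = 87240000 N, ΣAE = 133800000 N.
δ = PL/ΣAE = -100000·674/133800000 = -0.5038 mm.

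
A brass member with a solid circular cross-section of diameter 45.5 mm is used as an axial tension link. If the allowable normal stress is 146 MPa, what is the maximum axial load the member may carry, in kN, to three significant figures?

237 kN

A = 1626 mm².
P_max = σ_allow · A = 146 · 1626 = 237400 N = 237.4 kN.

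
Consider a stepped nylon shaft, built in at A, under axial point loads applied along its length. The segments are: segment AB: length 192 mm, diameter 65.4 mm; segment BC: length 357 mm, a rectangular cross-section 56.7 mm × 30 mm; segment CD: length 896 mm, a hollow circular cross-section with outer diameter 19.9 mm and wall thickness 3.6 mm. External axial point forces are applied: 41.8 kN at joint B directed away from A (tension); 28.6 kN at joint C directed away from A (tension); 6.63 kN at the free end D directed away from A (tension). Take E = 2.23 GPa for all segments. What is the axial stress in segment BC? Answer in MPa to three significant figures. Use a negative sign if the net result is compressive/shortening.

20.7 MPa

Internal axial forces (sectioning from the free end, tension +): N_CD = 6.63 kN, N_BC = 35.23 kN, N_AB = 77.03 kN.
A_BC = 1701 mm².
σ_BC = N_BC/A_BC = 35230/1701 = 20.71 MPa.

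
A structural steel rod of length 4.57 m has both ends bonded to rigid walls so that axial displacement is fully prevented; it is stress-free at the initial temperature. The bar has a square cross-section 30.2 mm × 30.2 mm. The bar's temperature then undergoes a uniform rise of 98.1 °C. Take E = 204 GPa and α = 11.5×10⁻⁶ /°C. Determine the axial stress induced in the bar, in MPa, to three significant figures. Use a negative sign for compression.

Free thermal expansion αLΔT = 11.5e-6 · 4570 · 98.1 = 5.156 mm.
The walls impose strain ε = −(5.156)/4570 = -1.1281e-03; σ = Eε = 204000 · -1.1281e-03 = -230.1 MPa.

-230 MPa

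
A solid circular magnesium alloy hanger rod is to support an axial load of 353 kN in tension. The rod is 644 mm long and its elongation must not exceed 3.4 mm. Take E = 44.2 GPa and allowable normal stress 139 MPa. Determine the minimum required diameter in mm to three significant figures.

56.9 mm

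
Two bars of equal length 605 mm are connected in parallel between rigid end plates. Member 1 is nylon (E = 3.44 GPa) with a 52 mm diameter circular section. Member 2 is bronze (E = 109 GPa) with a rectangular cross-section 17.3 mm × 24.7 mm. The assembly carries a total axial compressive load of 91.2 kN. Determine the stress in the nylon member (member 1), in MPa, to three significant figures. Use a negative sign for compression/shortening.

-5.82 MPa

A_1 = 2124 mm².
A_2 = 427.3 mm².
Equal strain + equilibrium ⇒ each member carries load in proportion to AE: A₁E₁ = 7306000 N, A₂E₂ = 46580000 N, ΣAE = 53880000 N.
σ₁ = P·E₁/ΣAE = -91200·3440/53880000 = -5.822 MPa.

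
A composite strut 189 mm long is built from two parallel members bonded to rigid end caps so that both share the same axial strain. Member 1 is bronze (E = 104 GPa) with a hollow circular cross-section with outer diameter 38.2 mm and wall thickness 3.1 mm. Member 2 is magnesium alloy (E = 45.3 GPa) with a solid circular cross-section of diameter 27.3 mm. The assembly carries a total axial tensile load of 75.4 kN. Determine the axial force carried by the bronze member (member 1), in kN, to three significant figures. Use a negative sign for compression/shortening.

43.2 kN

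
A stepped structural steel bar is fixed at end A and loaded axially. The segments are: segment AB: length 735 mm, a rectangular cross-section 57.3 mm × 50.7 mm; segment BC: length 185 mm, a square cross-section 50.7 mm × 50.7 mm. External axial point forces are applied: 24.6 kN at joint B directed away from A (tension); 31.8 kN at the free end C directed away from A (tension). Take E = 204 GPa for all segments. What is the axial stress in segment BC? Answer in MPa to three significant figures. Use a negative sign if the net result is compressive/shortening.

Internal axial forces (sectioning from the free end, tension +): N_BC = 31.8 kN, N_AB = 56.4 kN.
A_BC = 2570 mm².
σ_BC = N_BC/A_BC = 31800/2570 = 12.37 MPa.

12.4 MPa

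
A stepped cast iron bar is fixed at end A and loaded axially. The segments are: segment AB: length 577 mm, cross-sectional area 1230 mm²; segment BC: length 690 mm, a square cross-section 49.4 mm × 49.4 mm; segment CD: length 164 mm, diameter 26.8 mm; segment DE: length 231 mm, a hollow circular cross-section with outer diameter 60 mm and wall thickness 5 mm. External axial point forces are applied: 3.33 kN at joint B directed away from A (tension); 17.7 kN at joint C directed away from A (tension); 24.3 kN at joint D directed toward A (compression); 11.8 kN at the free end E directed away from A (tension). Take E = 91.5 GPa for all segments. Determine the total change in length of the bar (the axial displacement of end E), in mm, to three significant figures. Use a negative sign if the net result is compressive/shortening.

Internal axial forces (sectioning from the free end, tension +): N_DE = 11.8 kN, N_CD = -12.5 kN, N_BC = 5.2 kN, N_AB = 8.53 kN.
A_BC = 2440 mm².
A_CD = 564.1 mm².
A_DE = 863.9 mm².
δ_AB = 8530·577/(1230·91500) = 0.04373 mm
δ_BC = 5200·690/(2440·91500) = 0.01607 mm
δ_CD = -12500·164/(564.1·91500) = -0.03972 mm
δ_DE = 11800·231/(863.9·91500) = 0.03448 mm
δ = Σδ_i = 0.05457 mm.

0.0546 mm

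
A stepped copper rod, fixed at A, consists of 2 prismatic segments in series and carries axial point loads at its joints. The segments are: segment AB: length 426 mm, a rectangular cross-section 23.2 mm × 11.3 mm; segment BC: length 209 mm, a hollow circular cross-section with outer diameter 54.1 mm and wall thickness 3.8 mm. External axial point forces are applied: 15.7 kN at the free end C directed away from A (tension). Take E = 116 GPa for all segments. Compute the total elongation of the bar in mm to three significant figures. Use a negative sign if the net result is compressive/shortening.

0.267 mm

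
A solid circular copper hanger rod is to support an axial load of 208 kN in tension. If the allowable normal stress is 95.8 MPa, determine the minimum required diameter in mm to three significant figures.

52.6 mm

Required area A ≥ P/σ_allow = 208000/95.8 = 2171 mm².
For a solid circular section, d ≥ √(4A/π) = 52.58 mm.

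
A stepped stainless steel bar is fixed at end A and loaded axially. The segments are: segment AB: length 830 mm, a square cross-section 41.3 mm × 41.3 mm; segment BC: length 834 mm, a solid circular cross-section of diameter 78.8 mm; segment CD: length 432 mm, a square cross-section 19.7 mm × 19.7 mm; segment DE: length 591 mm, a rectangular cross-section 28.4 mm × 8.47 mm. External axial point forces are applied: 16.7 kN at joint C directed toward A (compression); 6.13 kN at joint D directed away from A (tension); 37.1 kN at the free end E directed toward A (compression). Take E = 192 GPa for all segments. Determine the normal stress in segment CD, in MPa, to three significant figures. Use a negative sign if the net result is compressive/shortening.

-79.8 MPa

Internal axial forces (sectioning from the free end, tension +): N_DE = -37.1 kN, N_CD = -30.97 kN, N_BC = -47.67 kN, N_AB = -47.67 kN.
A_CD = 388.1 mm².
σ_CD = N_CD/A_CD = -30970/388.1 = -79.8 MPa.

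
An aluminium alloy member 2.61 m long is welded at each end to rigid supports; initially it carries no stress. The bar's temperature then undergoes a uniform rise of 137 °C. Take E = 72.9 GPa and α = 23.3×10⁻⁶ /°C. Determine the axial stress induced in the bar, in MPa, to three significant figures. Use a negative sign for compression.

-233 MPa

Free thermal expansion αLΔT = 23.3e-6 · 2610 · 137 = 8.331 mm.
The walls impose strain ε = −(8.331)/2610 = -3.1921e-03; σ = Eε = 72900 · -3.1921e-03 = -232.7 MPa.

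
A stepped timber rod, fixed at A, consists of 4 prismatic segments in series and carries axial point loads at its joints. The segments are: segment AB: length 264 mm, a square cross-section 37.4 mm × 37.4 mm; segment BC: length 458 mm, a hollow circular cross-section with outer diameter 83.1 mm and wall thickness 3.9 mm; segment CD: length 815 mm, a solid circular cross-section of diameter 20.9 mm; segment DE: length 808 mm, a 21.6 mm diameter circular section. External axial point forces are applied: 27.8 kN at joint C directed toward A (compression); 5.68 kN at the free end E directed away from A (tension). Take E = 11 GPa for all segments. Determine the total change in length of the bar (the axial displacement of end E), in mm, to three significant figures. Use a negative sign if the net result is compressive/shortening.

1.04 mm

Internal axial forces (sectioning from the free end, tension +): N_DE = 5.68 kN, N_CD = 5.68 kN, N_BC = -22.12 kN, N_AB = -22.12 kN.
A_AB = 1399 mm².
A_BC = 970.4 mm².
A_CD = 343.1 mm².
A_DE = 366.4 mm².
δ_AB = -22120·264/(1399·11000) = -0.3795 mm
δ_BC = -22120·458/(970.4·11000) = -0.9491 mm
δ_CD = 5680·815/(343.1·11000) = 1.227 mm
δ_DE = 5680·808/(366.4·11000) = 1.139 mm
δ = Σδ_i = 1.037 mm.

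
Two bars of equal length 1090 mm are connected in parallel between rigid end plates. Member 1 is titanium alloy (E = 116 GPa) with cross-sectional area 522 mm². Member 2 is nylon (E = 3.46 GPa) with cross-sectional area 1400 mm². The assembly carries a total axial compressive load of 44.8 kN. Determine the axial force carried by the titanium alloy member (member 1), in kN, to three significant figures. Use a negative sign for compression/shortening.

-41.5 kN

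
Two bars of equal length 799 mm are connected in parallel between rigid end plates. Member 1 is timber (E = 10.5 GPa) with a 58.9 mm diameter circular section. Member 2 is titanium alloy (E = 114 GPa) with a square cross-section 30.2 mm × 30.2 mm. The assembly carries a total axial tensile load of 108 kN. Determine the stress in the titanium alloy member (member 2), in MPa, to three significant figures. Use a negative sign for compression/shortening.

92.9 MPa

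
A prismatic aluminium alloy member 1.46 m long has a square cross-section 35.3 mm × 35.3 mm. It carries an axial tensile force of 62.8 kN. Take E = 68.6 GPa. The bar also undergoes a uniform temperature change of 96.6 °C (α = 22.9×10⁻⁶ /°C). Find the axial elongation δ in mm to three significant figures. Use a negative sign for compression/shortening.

4.30 mm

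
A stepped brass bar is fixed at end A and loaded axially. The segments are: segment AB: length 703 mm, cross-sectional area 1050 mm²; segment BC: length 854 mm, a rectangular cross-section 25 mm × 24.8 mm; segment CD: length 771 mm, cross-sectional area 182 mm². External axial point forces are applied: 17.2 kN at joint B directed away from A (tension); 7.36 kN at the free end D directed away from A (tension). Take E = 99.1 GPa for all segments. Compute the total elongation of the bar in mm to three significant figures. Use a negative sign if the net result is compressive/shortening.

Internal axial forces (sectioning from the free end, tension +): N_CD = 7.36 kN, N_BC = 7.36 kN, N_AB = 24.56 kN.
A_BC = 620 mm².
δ_AB = 24560·703/(1050·99100) = 0.1659 mm
δ_BC = 7360·854/(620·99100) = 0.1023 mm
δ_CD = 7360·771/(182·99100) = 0.3146 mm
δ = Σδ_i = 0.5828 mm.

0.583 mm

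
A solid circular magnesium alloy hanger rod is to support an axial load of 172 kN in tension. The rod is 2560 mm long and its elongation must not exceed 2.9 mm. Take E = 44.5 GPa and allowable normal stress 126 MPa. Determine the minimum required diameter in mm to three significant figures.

Required area A ≥ P/σ_allow = 172000/126 = 1365 mm².
For a solid circular section, d ≥ √(4A/π) = 41.69 mm.
Elongation limit: A ≥ PL/(Eδ_allow) = 172000·2560/(44500·2.9) = 3412 mm² ⇒ d ≥ 65.91 mm.
The elongation limit governs.

65.9 mm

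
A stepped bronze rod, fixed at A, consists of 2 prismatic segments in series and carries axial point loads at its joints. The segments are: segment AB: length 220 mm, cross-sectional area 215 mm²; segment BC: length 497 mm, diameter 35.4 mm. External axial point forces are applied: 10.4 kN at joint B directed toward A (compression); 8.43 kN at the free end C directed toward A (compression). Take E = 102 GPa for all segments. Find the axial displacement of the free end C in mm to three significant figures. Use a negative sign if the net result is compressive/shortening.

-0.231 mm

Internal axial forces (sectioning from the free end, tension +): N_BC = -8.43 kN, N_AB = -18.83 kN.
A_BC = 984.2 mm².
δ_AB = -18830·220/(215·102000) = -0.1889 mm
δ_BC = -8430·497/(984.2·102000) = -0.04173 mm
δ = Σδ_i = -0.2306 mm.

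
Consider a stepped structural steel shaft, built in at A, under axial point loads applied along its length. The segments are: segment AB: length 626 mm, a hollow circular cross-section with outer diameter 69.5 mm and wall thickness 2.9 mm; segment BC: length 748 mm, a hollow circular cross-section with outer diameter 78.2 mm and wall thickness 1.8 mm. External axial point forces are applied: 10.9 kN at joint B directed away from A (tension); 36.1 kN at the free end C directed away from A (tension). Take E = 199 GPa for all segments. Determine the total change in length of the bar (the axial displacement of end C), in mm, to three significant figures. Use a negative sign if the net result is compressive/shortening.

0.558 mm

Internal axial forces (sectioning from the free end, tension +): N_BC = 36.1 kN, N_AB = 47 kN.
A_AB = 606.8 mm².
A_BC = 432 mm².
δ_AB = 47000·626/(606.8·199000) = 0.2437 mm
δ_BC = 36100·748/(432·199000) = 0.3141 mm
δ = Σδ_i = 0.5577 mm.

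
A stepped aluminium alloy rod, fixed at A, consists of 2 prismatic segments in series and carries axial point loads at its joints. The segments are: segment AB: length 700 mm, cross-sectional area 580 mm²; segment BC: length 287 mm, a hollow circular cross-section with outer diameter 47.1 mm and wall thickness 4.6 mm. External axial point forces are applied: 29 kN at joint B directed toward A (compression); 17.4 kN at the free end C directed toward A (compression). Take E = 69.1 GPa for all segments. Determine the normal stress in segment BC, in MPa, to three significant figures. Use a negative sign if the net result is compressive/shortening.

Internal axial forces (sectioning from the free end, tension +): N_BC = -17.4 kN, N_AB = -46.4 kN.
A_BC = 614.2 mm².
σ_BC = N_BC/A_BC = -17400/614.2 = -28.33 MPa.

-28.3 MPa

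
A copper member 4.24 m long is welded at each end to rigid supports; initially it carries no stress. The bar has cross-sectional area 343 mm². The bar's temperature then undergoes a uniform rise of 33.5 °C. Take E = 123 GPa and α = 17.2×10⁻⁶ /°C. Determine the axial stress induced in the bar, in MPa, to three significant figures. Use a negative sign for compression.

-70.9 MPa

Free thermal expansion αLΔT = 17.2e-6 · 4240 · 33.5 = 2.443 mm.
The walls impose strain ε = −(2.443)/4240 = -5.7620e-04; σ = Eε = 123000 · -5.7620e-04 = -70.87 MPa.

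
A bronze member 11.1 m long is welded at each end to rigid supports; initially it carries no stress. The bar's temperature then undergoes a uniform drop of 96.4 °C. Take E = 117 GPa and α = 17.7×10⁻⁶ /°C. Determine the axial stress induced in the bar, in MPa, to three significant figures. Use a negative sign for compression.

Free thermal expansion αLΔT = 17.7e-6 · 11100 · -96.4 = -18.94 mm.
The walls impose strain ε = −(-18.94)/11100 = 1.7063e-03; σ = Eε = 117000 · 1.7063e-03 = 199.6 MPa.

200 MPa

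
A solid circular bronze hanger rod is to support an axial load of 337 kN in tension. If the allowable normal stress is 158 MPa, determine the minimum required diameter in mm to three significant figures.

52.1 mm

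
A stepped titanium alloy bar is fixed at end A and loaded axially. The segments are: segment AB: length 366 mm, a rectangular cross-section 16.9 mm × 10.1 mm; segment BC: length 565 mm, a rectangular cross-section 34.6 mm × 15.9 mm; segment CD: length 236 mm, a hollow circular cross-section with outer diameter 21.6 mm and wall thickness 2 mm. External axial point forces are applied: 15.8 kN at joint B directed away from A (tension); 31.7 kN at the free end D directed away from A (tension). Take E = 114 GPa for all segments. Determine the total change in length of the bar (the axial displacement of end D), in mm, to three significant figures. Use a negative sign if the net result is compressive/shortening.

Internal axial forces (sectioning from the free end, tension +): N_CD = 31.7 kN, N_BC = 31.7 kN, N_AB = 47.5 kN.
A_AB = 170.7 mm².
A_BC = 550.1 mm².
A_CD = 123.2 mm².
δ_AB = 47500·366/(170.7·114000) = 0.8934 mm
δ_BC = 31700·565/(550.1·114000) = 0.2856 mm
δ_CD = 31700·236/(123.2·114000) = 0.5329 mm
δ = Σδ_i = 1.712 mm.

1.71 mm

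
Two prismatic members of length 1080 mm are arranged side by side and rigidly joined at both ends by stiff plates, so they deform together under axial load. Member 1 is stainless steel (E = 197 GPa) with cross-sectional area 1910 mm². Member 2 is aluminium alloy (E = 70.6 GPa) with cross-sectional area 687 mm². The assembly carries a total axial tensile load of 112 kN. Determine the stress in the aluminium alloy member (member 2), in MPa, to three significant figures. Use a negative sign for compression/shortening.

18.6 MPa

Equal strain + equilibrium ⇒ each member carries load in proportion to AE: A₁E₁ = 376300000 N, A₂E₂ = 48500000 N, ΣAE = 424800000 N.
σ₂ = P·E₂/ΣAE = 112000·70600/424800000 = 18.62 MPa.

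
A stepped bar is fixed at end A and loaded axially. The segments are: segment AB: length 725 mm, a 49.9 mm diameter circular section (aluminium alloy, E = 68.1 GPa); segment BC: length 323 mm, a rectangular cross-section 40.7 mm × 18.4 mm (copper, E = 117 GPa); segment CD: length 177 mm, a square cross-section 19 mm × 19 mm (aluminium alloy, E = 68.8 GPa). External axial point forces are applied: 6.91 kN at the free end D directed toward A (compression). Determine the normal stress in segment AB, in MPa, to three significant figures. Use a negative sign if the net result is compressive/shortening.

Internal axial forces (sectioning from the free end, tension +): N_CD = -6.91 kN, N_BC = -6.91 kN, N_AB = -6.91 kN.
A_AB = 1956 mm².
σ_AB = N_AB/A_AB = -6910/1956 = -3.533 MPa.

-3.53 MPa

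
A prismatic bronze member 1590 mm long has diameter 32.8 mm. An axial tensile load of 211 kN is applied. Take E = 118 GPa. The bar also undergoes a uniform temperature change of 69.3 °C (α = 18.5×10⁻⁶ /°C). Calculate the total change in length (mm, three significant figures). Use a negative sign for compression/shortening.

A = 845 mm².
δ_mech = NL/(AE) = 211000·1590/(845·118000) = 3.365 mm.
δ_thermal = αLΔT = 18.5e-6·1590·69.3 = 2.038 mm.
δ = δ_mech + δ_thermal = 5.403 mm.

5.40 mm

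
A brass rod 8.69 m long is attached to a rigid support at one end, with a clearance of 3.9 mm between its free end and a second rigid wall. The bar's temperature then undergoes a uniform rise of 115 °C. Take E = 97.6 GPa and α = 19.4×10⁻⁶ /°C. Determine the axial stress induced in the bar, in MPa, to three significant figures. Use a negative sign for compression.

-174 MPa

Free thermal expansion αLΔT = 19.4e-6 · 8690 · 115 = 19.39 mm.
The walls engage after the gap closes; constrained expansion = 19.39 − 3.9 = 15.49 mm.
The walls impose strain ε = −(15.49)/8690 = -1.7822e-03; σ = Eε = 97600 · -1.7822e-03 = -173.9 MPa.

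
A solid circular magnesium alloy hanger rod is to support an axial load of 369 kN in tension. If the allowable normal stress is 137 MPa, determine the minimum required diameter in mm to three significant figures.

Required area A ≥ P/σ_allow = 369000/137 = 2693 mm².
For a solid circular section, d ≥ √(4A/π) = 58.56 mm.

58.6 mm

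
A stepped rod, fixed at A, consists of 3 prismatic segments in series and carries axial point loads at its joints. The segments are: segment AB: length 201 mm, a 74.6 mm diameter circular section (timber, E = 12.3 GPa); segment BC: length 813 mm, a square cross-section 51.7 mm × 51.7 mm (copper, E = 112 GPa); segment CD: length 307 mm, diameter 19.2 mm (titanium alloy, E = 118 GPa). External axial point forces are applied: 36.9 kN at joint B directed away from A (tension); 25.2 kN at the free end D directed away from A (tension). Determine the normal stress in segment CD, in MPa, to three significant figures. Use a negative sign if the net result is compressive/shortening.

Internal axial forces (sectioning from the free end, tension +): N_CD = 25.2 kN, N_BC = 25.2 kN, N_AB = 62.1 kN.
A_CD = 289.5 mm².
σ_CD = N_CD/A_CD = 25200/289.5 = 87.04 MPa.

87.0 MPa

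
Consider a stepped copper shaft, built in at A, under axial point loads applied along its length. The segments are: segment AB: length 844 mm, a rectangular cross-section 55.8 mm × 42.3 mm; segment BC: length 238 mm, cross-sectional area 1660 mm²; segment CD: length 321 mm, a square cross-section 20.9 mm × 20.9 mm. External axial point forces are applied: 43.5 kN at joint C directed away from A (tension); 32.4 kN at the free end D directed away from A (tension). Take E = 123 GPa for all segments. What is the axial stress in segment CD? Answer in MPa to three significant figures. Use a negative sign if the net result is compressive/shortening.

Internal axial forces (sectioning from the free end, tension +): N_CD = 32.4 kN, N_BC = 75.9 kN, N_AB = 75.9 kN.
A_CD = 436.8 mm².
σ_CD = N_CD/A_CD = 32400/436.8 = 74.17 MPa.

74.2 MPa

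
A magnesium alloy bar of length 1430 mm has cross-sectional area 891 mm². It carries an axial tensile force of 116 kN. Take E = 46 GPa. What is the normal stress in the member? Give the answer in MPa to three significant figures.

σ = N/A = 116000/891 = 130.2 MPa.

130 MPa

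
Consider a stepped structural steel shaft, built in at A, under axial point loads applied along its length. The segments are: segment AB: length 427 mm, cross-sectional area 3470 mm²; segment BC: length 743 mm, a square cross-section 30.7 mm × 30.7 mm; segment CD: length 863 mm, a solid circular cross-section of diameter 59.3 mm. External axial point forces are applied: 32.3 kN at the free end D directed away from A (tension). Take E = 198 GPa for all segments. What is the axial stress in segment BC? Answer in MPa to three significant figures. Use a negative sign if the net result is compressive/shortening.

34.3 MPa

Internal axial forces (sectioning from the free end, tension +): N_CD = 32.3 kN, N_BC = 32.3 kN, N_AB = 32.3 kN.
A_BC = 942.5 mm².
σ_BC = N_BC/A_BC = 32300/942.5 = 34.27 MPa.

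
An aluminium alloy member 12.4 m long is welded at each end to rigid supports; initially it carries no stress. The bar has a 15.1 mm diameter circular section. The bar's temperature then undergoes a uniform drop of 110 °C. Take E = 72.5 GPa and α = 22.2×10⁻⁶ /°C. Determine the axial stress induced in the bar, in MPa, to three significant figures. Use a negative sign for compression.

177 MPa

Free thermal expansion αLΔT = 22.2e-6 · 12400 · -110 = -30.28 mm.
The walls impose strain ε = −(-30.28)/12400 = 2.4420e-03; σ = Eε = 72500 · 2.4420e-03 = 177 MPa.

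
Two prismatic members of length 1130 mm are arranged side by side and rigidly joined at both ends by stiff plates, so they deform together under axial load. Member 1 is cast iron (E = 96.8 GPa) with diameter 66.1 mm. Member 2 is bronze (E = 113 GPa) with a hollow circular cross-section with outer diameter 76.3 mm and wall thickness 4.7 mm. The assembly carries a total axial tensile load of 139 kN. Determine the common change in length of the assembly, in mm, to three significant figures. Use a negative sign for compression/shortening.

0.348 mm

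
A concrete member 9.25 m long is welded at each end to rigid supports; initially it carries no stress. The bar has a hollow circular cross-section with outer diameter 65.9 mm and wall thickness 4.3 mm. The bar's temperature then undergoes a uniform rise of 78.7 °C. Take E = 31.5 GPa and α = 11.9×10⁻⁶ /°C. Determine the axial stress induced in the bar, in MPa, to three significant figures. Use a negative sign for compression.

-29.5 MPa

Free thermal expansion αLΔT = 11.9e-6 · 9250 · 78.7 = 8.663 mm.
The walls impose strain ε = −(8.663)/9250 = -9.3653e-04; σ = Eε = 31500 · -9.3653e-04 = -29.5 MPa.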